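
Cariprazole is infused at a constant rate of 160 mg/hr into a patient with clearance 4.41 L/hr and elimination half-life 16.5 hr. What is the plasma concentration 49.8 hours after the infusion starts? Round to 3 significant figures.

Css = rate / CL = 160 / 4.41 = 36.28 µg/mL
k = ln 2 / 16.5 = 0.04201 hr⁻¹
C(t) = Css (1 − e^(−kt)) = 36.28 × (1 − e^(−2.092)) = 36.28 × 0.8766 ≈ 31.8 µg/mL

31.8 µg/mL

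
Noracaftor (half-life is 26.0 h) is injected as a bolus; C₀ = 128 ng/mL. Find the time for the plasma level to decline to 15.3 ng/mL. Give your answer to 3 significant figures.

79.7 hours

k = ln 2 / 26.0 = 0.02666 h⁻¹
C(t) = C₀ e^(−kt)  ⇒  t = ln(C₀/C) / k
t = ln(128/15.3) / 0.02666 = 2.124 / 0.02666 ≈ 79.7 hours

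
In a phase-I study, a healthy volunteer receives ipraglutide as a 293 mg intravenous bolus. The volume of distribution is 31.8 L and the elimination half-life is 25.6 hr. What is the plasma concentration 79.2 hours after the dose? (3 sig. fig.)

C₀ = dose / V = 293 / 31.8 = 9.214 mg/L
k = ln 2 / 25.6 = 0.02708 hr⁻¹
C(t) = C₀ e^(−kt) = 9.214 × e^(−0.02708 × 79.2) = 9.214 × e^(−2.144) = 9.214 × 0.1171 ≈ 1.08 mg/L

1.08 mg/L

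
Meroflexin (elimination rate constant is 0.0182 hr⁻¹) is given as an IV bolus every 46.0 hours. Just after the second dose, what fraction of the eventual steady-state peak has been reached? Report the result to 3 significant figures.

0.813

f_n = 1 − e^(−nkτ) = 1 − e^(−2 × 0.01820 × 46.0) = 1 − e^(−1.674) = 1 − 0.1874 ≈ 0.813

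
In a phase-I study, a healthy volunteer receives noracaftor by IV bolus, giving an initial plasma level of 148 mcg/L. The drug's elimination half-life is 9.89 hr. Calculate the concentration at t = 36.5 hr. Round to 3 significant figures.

k = ln 2 / 9.89 = 0.07009 hr⁻¹
C(t) = C₀ e^(−kt) = 148 × e^(−0.07009 × 36.5) = 148 × e^(−2.558) = 148 × 0.07745 ≈ 11.5 mcg/L

11.5 mcg/L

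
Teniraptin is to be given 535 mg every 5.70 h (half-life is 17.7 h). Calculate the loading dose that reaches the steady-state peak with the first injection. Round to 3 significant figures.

k = ln 2 / 17.7 = 0.03916 h⁻¹
Accumulation ratio R = 1 / (1 − e^(−kτ)) = 1 / (1 − e^(−0.03916×5.70)) = 1 / (1 − 0.7999) = 4.999
Loading dose = maintenance dose × R = 535 × 4.999 ≈ 2670 mg

2670 mg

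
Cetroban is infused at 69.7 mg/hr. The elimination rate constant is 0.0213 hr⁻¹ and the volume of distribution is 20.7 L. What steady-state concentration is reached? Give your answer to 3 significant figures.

158 µg/mL

CL = k · V = 0.0213 × 20.7 = 0.4409 L/hr
Css = rate / CL = 69.7 / 0.4409 ≈ 158 µg/mL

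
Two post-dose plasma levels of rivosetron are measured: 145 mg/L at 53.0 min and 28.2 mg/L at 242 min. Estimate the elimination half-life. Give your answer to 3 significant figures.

k = ln(C₁/C₂) / (t₂ − t₁) = ln(145/28.2) / (242 − 53.0)
  = 1.637 / 189.0 = 0.008664 min⁻¹
t½ = ln 2 / k = ln 2 / 0.008664 ≈ 80.0 minutes

80.0 minutes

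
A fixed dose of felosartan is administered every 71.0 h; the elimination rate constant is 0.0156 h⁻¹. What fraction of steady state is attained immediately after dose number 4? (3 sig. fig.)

f_n = 1 − e^(−nkτ) = 1 − e^(−4 × 0.01560 × 71.0) = 1 − e^(−4.430) = 1 − 0.01191 ≈ 0.988

0.988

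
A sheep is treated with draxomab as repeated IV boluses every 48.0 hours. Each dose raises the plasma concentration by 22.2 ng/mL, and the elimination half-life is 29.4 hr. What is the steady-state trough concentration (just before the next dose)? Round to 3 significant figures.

10.6 ng/mL

k = ln 2 / 29.4 = 0.02358 hr⁻¹
Fraction remaining after one interval: e^(−kτ) = e^(−0.02358 × 48.0) = 0.3225
R = 1 / (1 − 0.3225) = 1.476
Css,max = 22.2 × 1.476 = 32.77 ng/mL
Css,min = Css,max × e^(−kτ) = 32.77 × 0.3225 ≈ 10.6 ng/mL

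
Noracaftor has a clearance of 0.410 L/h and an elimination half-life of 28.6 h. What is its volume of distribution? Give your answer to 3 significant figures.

16.9 L

k = ln 2 / t½ = ln 2 / 28.6 = 0.02424 h⁻¹
V = CL / k = 0.410 / 0.02424 ≈ 16.9 L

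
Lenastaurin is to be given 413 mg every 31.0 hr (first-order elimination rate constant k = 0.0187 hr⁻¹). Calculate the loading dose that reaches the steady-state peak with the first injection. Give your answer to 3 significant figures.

939 mg

Accumulation ratio R = 1 / (1 − e^(−kτ)) = 1 / (1 − e^(−0.01870×31.0)) = 1 / (1 − 0.5601) = 2.273
Loading dose = maintenance dose × R = 413 × 2.273 ≈ 939 mg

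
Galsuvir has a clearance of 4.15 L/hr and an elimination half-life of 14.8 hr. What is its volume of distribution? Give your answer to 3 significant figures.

88.6 L

k = ln 2 / t½ = ln 2 / 14.8 = 0.04683 hr⁻¹
V = CL / k = 4.15 / 0.04683 ≈ 88.6 L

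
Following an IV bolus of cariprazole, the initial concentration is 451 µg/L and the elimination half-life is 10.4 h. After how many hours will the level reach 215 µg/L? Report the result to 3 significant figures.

11.1 hours

k = ln 2 / 10.4 = 0.06665 h⁻¹
C(t) = C₀ e^(−kt)  ⇒  t = ln(C₀/C) / k
t = ln(451/215) / 0.06665 = 0.7408 / 0.06665 ≈ 11.1 hours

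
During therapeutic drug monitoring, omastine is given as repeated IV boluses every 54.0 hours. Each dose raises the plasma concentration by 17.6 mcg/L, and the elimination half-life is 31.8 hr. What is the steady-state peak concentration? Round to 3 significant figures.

k = ln 2 / 31.8 = 0.02180 hr⁻¹
Fraction remaining after one interval: e^(−kτ) = e^(−0.02180 × 54.0) = 0.3082
R = 1 / (1 − 0.3082) = 1.445
Css,max = 17.6 × 1.445 ≈ 25.4 mcg/L

25.4 mcg/L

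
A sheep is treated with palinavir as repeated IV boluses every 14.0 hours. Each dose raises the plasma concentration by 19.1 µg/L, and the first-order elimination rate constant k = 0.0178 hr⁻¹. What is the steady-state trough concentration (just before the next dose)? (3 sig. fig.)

67.5 µg/L

Fraction remaining after one interval: e^(−kτ) = e^(−0.01780 × 14.0) = 0.7794
R = 1 / (1 − 0.7794) = 4.534
Css,max = 19.1 × 4.534 = 86.59 µg/L
Css,min = Css,max × e^(−kτ) = 86.59 × 0.7794 ≈ 67.5 µg/L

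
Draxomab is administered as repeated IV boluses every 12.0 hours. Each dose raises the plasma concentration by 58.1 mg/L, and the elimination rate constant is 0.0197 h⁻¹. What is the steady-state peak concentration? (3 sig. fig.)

Fraction remaining after one interval: e^(−kτ) = e^(−0.01970 × 12.0) = 0.7895
R = 1 / (1 − 0.7895) = 4.750
Css,max = 58.1 × 4.750 ≈ 276 mg/L

276 mg/L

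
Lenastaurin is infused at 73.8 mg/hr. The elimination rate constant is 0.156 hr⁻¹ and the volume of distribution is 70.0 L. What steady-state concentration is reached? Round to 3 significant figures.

6.76 µg/mL

CL = k · V = 0.156 × 70.0 = 10.92 L/hr
Css = rate / CL = 73.8 / 10.92 ≈ 6.76 µg/mL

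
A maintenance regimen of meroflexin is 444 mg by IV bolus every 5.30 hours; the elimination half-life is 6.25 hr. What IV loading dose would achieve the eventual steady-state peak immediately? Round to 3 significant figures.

k = ln 2 / 6.25 = 0.1109 hr⁻¹
Accumulation ratio R = 1 / (1 − e^(−kτ)) = 1 / (1 − e^(−0.1109×5.30)) = 1 / (1 − 0.5556) = 2.250
Loading dose = maintenance dose × R = 444 × 2.250 ≈ 999 mg

999 mg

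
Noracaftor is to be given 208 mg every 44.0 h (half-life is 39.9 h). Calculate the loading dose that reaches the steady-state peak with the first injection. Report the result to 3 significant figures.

k = ln 2 / 39.9 = 0.01737 h⁻¹
Accumulation ratio R = 1 / (1 − e^(−kτ)) = 1 / (1 − e^(−0.01737×44.0)) = 1 / (1 − 0.4656) = 1.871
Loading dose = maintenance dose × R = 208 × 1.871 ≈ 389 mg

389 mg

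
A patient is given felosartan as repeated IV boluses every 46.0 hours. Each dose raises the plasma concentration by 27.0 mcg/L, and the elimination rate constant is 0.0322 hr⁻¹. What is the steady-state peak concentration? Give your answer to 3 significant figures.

34.9 mcg/L

Fraction remaining after one interval: e^(−kτ) = e^(−0.03220 × 46.0) = 0.2274
R = 1 / (1 − 0.2274) = 1.294
Css,max = 27.0 × 1.294 ≈ 34.9 mcg/L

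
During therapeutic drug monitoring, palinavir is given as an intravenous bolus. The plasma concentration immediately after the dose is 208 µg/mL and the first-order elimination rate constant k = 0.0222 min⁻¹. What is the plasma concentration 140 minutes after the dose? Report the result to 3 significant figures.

C(t) = C₀ e^(−kt) = 208 × e^(−0.02220 × 140) = 208 × e^(−3.108) = 208 × 0.04469 ≈ 9.30 µg/mL

9.30 µg/mL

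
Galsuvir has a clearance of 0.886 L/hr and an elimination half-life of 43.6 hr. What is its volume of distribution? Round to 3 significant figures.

k = ln 2 / t½ = ln 2 / 43.6 = 0.01590 hr⁻¹
V = CL / k = 0.886 / 0.01590 ≈ 55.7 L

55.7 L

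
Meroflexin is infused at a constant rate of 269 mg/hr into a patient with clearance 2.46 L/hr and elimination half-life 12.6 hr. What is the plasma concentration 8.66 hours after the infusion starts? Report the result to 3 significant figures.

Css = rate / CL = 269 / 2.46 = 109.3 mg/L
k = ln 2 / 12.6 = 0.05501 hr⁻¹
C(t) = Css (1 − e^(−kt)) = 109.3 × (1 − e^(−0.4764)) = 109.3 × 0.3790 ≈ 41.4 mg/L

41.4 mg/L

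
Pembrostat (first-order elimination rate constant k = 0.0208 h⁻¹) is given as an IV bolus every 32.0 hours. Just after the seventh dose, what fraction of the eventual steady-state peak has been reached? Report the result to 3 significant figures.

0.991

f_n = 1 − e^(−nkτ) = 1 − e^(−7 × 0.02080 × 32.0) = 1 − e^(−4.659) = 1 − 0.009474 ≈ 0.991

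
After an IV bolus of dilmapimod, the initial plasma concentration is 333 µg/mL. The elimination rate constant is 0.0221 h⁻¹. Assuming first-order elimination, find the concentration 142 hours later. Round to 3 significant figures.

14.4 µg/mL

C(t) = C₀ e^(−kt) = 333 × e^(−0.02210 × 142) = 333 × e^(−3.138) = 333 × 0.04336 ≈ 14.4 µg/mL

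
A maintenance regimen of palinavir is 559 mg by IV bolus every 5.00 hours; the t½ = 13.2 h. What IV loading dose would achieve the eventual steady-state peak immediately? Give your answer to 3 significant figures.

k = ln 2 / 13.2 = 0.05251 h⁻¹
Accumulation ratio R = 1 / (1 − e^(−kτ)) = 1 / (1 − e^(−0.05251×5.00)) = 1 / (1 − 0.7691) = 4.331
Loading dose = maintenance dose × R = 559 × 4.331 ≈ 2420 mg

2420 mg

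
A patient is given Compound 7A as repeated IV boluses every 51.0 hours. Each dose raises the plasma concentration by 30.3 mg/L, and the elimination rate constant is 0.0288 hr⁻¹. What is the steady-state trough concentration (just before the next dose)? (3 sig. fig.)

9.06 mg/L

Fraction remaining after one interval: e^(−kτ) = e^(−0.02880 × 51.0) = 0.2302
R = 1 / (1 − 0.2302) = 1.299
Css,max = 30.3 × 1.299 = 39.36 mg/L
Css,min = Css,max × e^(−kτ) = 39.36 × 0.2302 ≈ 9.06 mg/L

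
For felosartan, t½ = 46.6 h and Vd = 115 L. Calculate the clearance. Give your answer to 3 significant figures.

k = ln 2 / t½ = ln 2 / 46.6 = 0.01487 h⁻¹
CL = k · V = 0.01487 × 115 ≈ 1.71 L/h

1.71 L/h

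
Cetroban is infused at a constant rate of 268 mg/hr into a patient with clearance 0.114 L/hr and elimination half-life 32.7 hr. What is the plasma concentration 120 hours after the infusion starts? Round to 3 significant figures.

2170 µg/mL

Css = rate / CL = 268 / 0.114 = 2351 µg/mL
k = ln 2 / 32.7 = 0.02120 hr⁻¹
C(t) = Css (1 − e^(−kt)) = 2351 × (1 − e^(−2.544)) = 2351 × 0.9214 ≈ 2170 µg/mL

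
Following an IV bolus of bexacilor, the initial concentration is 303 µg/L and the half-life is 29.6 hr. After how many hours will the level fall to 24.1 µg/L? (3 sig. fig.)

k = ln 2 / 29.6 = 0.02342 hr⁻¹
C(t) = C₀ e^(−kt)  ⇒  t = ln(C₀/C) / k
t = ln(303/24.1) / 0.02342 = 2.532 / 0.02342 ≈ 108 hours

108 hours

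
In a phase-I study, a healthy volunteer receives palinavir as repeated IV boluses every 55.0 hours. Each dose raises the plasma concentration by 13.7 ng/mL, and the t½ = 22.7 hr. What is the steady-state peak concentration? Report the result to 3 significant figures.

k = ln 2 / 22.7 = 0.03054 hr⁻¹
Fraction remaining after one interval: e^(−kτ) = e^(−0.03054 × 55.0) = 0.1865
R = 1 / (1 − 0.1865) = 1.229
Css,max = 13.7 × 1.229 ≈ 16.8 ng/mL

16.8 ng/mL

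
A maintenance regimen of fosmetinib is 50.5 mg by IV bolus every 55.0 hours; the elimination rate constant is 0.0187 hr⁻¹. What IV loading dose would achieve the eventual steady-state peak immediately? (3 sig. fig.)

78.6 mg

Accumulation ratio R = 1 / (1 − e^(−kτ)) = 1 / (1 − e^(−0.01870×55.0)) = 1 / (1 − 0.3575) = 1.557
Loading dose = maintenance dose × R = 50.5 × 1.557 ≈ 78.6 mg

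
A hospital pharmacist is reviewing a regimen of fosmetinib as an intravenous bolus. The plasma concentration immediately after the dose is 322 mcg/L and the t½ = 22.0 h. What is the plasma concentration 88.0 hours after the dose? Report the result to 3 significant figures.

k = ln 2 / 22.0 = 0.03151 h⁻¹
88.0 h is 4.000 half-lives, so C = 322 × (1/2)^4.000 = 322 × 0.06250 ≈ 20.1 mcg/L

20.1 mcg/L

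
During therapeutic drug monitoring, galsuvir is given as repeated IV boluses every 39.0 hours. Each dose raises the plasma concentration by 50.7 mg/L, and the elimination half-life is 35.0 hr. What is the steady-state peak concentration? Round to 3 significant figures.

94.2 mg/L

k = ln 2 / 35.0 = 0.01980 hr⁻¹
Fraction remaining after one interval: e^(−kτ) = e^(−0.01980 × 39.0) = 0.4619
R = 1 / (1 − 0.4619) = 1.858
Css,max = 50.7 × 1.858 ≈ 94.2 mg/L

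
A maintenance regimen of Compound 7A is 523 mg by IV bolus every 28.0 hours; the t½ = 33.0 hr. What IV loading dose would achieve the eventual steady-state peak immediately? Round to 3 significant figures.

1180 mg

k = ln 2 / 33.0 = 0.02100 hr⁻¹
Accumulation ratio R = 1 / (1 − e^(−kτ)) = 1 / (1 − e^(−0.02100×28.0)) = 1 / (1 − 0.5554) = 2.249
Loading dose = maintenance dose × R = 523 × 2.249 ≈ 1180 mg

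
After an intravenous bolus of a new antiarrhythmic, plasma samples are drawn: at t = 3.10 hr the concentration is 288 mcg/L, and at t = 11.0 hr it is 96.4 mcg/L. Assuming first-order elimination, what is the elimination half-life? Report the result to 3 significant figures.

5.00 hours

k = ln(C₁/C₂) / (t₂ − t₁) = ln(288/96.4) / (11.0 − 3.10)
  = 1.094 / 7.900 = 0.1385 hr⁻¹
t½ = ln 2 / k = ln 2 / 0.1385 ≈ 5.00 hours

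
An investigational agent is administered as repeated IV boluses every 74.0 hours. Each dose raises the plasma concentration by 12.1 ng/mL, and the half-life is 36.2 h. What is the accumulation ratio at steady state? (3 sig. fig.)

k = ln 2 / 36.2 = 0.01915 h⁻¹
Fraction remaining after one interval: e^(−kτ) = e^(−0.01915 × 74.0) = 0.2425
R = 1 / (1 − 0.2425) = 1 / 0.7575 ≈ 1.32

1.32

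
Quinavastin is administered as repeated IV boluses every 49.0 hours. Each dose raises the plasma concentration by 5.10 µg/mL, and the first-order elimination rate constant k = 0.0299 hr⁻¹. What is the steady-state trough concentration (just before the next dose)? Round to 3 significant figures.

1.53 µg/mL

Fraction remaining after one interval: e^(−kτ) = e^(−0.02990 × 49.0) = 0.2311
R = 1 / (1 − 0.2311) = 1.300
Css,max = 5.10 × 1.300 = 6.632 µg/mL
Css,min = Css,max × e^(−kτ) = 6.632 × 0.2311 ≈ 1.53 µg/mL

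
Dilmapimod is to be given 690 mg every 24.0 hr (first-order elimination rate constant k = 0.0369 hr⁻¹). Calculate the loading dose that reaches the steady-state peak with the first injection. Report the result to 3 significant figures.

1170 mg

Accumulation ratio R = 1 / (1 − e^(−kτ)) = 1 / (1 − e^(−0.03690×24.0)) = 1 / (1 − 0.4125) = 1.702
Loading dose = maintenance dose × R = 690 × 1.702 ≈ 1170 mg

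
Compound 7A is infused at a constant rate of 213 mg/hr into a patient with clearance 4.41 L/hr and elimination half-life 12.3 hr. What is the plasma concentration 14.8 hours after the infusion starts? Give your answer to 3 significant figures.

Css = rate / CL = 213 / 4.41 = 48.30 µg/mL
k = ln 2 / 12.3 = 0.05635 hr⁻¹
C(t) = Css (1 − e^(−kt)) = 48.30 × (1 − e^(−0.8340)) = 48.30 × 0.5657 ≈ 27.3 µg/mL

27.3 µg/mL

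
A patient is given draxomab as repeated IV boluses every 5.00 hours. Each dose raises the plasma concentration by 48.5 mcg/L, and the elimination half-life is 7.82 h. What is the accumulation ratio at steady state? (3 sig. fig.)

2.79

k = ln 2 / 7.82 = 0.08864 h⁻¹
Fraction remaining after one interval: e^(−kτ) = e^(−0.08864 × 5.00) = 0.6420
R = 1 / (1 − 0.6420) = 1 / 0.3580 ≈ 2.79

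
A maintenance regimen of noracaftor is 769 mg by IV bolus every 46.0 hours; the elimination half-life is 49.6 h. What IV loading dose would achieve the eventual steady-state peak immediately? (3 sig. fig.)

1620 mg

k = ln 2 / 49.6 = 0.01397 h⁻¹
Accumulation ratio R = 1 / (1 − e^(−kτ)) = 1 / (1 − e^(−0.01397×46.0)) = 1 / (1 − 0.5258) = 2.109
Loading dose = maintenance dose × R = 769 × 2.109 ≈ 1620 mg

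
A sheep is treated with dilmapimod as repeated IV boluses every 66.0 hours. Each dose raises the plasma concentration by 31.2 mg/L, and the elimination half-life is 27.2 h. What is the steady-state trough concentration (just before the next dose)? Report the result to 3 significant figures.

7.13 mg/L

k = ln 2 / 27.2 = 0.02548 h⁻¹
Fraction remaining after one interval: e^(−kτ) = e^(−0.02548 × 66.0) = 0.1860
R = 1 / (1 − 0.1860) = 1.229
Css,max = 31.2 × 1.229 = 38.33 mg/L
Css,min = Css,max × e^(−kτ) = 38.33 × 0.1860 ≈ 7.13 mg/L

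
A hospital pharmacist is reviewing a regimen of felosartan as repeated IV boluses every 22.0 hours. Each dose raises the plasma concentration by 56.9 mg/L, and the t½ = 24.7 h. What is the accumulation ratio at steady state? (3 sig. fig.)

k = ln 2 / 24.7 = 0.02806 h⁻¹
Fraction remaining after one interval: e^(−kτ) = e^(−0.02806 × 22.0) = 0.5394
R = 1 / (1 − 0.5394) = 1 / 0.4606 ≈ 2.17

2.17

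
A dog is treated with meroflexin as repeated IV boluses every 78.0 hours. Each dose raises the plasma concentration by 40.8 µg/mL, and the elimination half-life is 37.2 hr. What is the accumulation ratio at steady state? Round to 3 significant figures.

1.31

k = ln 2 / 37.2 = 0.01863 hr⁻¹
Fraction remaining after one interval: e^(−kτ) = e^(−0.01863 × 78.0) = 0.2338
R = 1 / (1 − 0.2338) = 1 / 0.7662 ≈ 1.31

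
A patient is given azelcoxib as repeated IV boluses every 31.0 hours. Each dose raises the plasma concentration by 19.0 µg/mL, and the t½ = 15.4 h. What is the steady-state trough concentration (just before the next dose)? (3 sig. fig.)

k = ln 2 / 15.4 = 0.04501 h⁻¹
Fraction remaining after one interval: e^(−kτ) = e^(−0.04501 × 31.0) = 0.2478
R = 1 / (1 − 0.2478) = 1.329
Css,max = 19.0 × 1.329 = 25.26 µg/mL
Css,min = Css,max × e^(−kτ) = 25.26 × 0.2478 ≈ 6.26 µg/mL

6.26 µg/mL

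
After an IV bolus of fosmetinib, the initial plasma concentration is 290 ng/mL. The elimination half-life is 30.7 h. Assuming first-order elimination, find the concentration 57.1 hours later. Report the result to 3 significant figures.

k = ln 2 / 30.7 = 0.02258 h⁻¹
C(t) = C₀ e^(−kt) = 290 × e^(−0.02258 × 57.1) = 290 × e^(−1.289) = 290 × 0.2755 ≈ 79.9 ng/mL

79.9 ng/mL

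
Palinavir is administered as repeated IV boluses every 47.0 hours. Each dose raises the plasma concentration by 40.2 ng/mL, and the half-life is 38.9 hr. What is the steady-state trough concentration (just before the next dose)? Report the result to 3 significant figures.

30.7 ng/mL

k = ln 2 / 38.9 = 0.01782 hr⁻¹
Fraction remaining after one interval: e^(−kτ) = e^(−0.01782 × 47.0) = 0.4328
R = 1 / (1 − 0.4328) = 1.763
Css,max = 40.2 × 1.763 = 70.87 ng/mL
Css,min = Css,max × e^(−kτ) = 70.87 × 0.4328 ≈ 30.7 ng/mL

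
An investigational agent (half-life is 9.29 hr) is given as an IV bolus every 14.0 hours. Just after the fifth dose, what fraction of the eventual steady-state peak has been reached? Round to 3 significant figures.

k = ln 2 / 9.29 = 0.07461 hr⁻¹
f_n = 1 − e^(−nkτ) = 1 − e^(−5 × 0.07461 × 14.0) = 1 − e^(−5.223) = 1 − 0.005392 ≈ 0.995

0.995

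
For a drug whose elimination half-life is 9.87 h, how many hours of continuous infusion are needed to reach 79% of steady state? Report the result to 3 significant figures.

22.2 hours

k = ln 2 / 9.87 = 0.07023 h⁻¹
f = 1 − e^(−kt)  ⇒  t = −ln(1 − f) / k
t = −ln(1 − 0.79) / 0.07023 = 1.561 / 0.07023 ≈ 22.2 hours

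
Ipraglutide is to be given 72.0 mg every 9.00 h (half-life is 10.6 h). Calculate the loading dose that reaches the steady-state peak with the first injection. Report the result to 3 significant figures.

k = ln 2 / 10.6 = 0.06539 h⁻¹
Accumulation ratio R = 1 / (1 − e^(−kτ)) = 1 / (1 − e^(−0.06539×9.00)) = 1 / (1 − 0.5551) = 2.248
Loading dose = maintenance dose × R = 72.0 × 2.248 ≈ 162 mg

162 mg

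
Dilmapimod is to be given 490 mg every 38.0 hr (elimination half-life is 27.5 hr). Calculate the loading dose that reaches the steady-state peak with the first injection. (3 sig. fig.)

k = ln 2 / 27.5 = 0.02521 hr⁻¹
Accumulation ratio R = 1 / (1 − e^(−kτ)) = 1 / (1 − e^(−0.02521×38.0)) = 1 / (1 − 0.3837) = 1.623
Loading dose = maintenance dose × R = 490 × 1.623 ≈ 795 mg

795 mg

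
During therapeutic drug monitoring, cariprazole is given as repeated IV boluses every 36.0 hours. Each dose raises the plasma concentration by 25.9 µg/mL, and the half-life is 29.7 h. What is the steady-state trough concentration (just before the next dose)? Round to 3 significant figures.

19.7 µg/mL

k = ln 2 / 29.7 = 0.02334 h⁻¹
Fraction remaining after one interval: e^(−kτ) = e^(−0.02334 × 36.0) = 0.4316
R = 1 / (1 − 0.4316) = 1.759
Css,max = 25.9 × 1.759 = 45.57 µg/mL
Css,min = Css,max × e^(−kτ) = 45.57 × 0.4316 ≈ 19.7 µg/mL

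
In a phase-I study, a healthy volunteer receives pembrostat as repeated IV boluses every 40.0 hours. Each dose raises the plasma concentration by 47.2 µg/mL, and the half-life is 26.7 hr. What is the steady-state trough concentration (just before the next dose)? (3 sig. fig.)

25.9 µg/mL

k = ln 2 / 26.7 = 0.02596 hr⁻¹
Fraction remaining after one interval: e^(−kτ) = e^(−0.02596 × 40.0) = 0.3540
R = 1 / (1 − 0.3540) = 1.548
Css,max = 47.2 × 1.548 = 73.07 µg/mL
Css,min = Css,max × e^(−kτ) = 73.07 × 0.3540 ≈ 25.9 µg/mL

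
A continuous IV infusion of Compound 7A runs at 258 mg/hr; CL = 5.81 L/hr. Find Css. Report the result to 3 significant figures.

Css = infusion rate / CL = 258 / 5.81 ≈ 44.4 mg/L

44.4 mg/L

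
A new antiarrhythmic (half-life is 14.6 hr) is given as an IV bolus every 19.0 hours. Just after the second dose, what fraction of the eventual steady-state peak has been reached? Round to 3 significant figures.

0.835

k = ln 2 / 14.6 = 0.04748 hr⁻¹
f_n = 1 − e^(−nkτ) = 1 − e^(−2 × 0.04748 × 19.0) = 1 − e^(−1.804) = 1 − 0.1646 ≈ 0.835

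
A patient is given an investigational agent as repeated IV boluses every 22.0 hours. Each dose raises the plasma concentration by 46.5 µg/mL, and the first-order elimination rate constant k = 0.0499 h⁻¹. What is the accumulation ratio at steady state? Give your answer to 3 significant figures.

1.50

Fraction remaining after one interval: e^(−kτ) = e^(−0.04990 × 22.0) = 0.3336
R = 1 / (1 − 0.3336) = 1 / 0.6664 ≈ 1.50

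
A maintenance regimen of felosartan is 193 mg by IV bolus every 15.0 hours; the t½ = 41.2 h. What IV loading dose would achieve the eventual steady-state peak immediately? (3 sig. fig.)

865 mg

k = ln 2 / 41.2 = 0.01682 h⁻¹
Accumulation ratio R = 1 / (1 − e^(−kτ)) = 1 / (1 − e^(−0.01682×15.0)) = 1 / (1 − 0.7770) = 4.484
Loading dose = maintenance dose × R = 193 × 4.484 ≈ 865 mg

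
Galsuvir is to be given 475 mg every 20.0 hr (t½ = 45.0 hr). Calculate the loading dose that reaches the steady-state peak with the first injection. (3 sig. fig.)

1790 mg

k = ln 2 / 45.0 = 0.01540 hr⁻¹
Accumulation ratio R = 1 / (1 − e^(−kτ)) = 1 / (1 − e^(−0.01540×20.0)) = 1 / (1 − 0.7349) = 3.772
Loading dose = maintenance dose × R = 475 × 3.772 ≈ 1790 mg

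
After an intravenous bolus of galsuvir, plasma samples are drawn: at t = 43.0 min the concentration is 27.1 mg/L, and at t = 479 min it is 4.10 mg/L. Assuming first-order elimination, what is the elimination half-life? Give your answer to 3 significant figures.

k = ln(C₁/C₂) / (t₂ − t₁) = ln(27.1/4.10) / (479 − 43.0)
  = 1.889 / 436.0 = 0.004332 min⁻¹
t½ = ln 2 / k = ln 2 / 0.004332 ≈ 160 minutes

160 minutes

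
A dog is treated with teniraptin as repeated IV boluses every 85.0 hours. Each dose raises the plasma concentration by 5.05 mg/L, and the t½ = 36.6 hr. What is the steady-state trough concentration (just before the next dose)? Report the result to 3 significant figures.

1.26 mg/L

k = ln 2 / 36.6 = 0.01894 hr⁻¹
Fraction remaining after one interval: e^(−kτ) = e^(−0.01894 × 85.0) = 0.1999
R = 1 / (1 − 0.1999) = 1.250
Css,max = 5.05 × 1.250 = 6.312 mg/L
Css,min = Css,max × e^(−kτ) = 6.312 × 0.1999 ≈ 1.26 mg/L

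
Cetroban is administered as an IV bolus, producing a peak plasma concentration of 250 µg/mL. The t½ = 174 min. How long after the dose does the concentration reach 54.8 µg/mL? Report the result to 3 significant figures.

381 minutes

k = ln 2 / 174 = 0.003984 min⁻¹
C(t) = C₀ e^(−kt)  ⇒  t = ln(C₀/C) / k
t = ln(250/54.8) / 0.003984 = 1.518 / 0.003984 ≈ 381 minutes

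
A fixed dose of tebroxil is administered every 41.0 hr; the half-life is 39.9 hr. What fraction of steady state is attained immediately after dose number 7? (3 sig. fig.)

k = ln 2 / 39.9 = 0.01737 hr⁻¹
f_n = 1 − e^(−nkτ) = 1 − e^(−7 × 0.01737 × 41.0) = 1 − e^(−4.986) = 1 − 0.006834 ≈ 0.993

0.993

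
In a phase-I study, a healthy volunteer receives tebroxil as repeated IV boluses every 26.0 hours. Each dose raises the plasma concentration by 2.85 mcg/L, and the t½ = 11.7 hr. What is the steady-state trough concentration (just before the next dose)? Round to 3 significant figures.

k = ln 2 / 11.7 = 0.05924 hr⁻¹
Fraction remaining after one interval: e^(−kτ) = e^(−0.05924 × 26.0) = 0.2143
R = 1 / (1 − 0.2143) = 1.273
Css,max = 2.85 × 1.273 = 3.627 mcg/L
Css,min = Css,max × e^(−kτ) = 3.627 × 0.2143 ≈ 0.777 mcg/L

0.777 mcg/L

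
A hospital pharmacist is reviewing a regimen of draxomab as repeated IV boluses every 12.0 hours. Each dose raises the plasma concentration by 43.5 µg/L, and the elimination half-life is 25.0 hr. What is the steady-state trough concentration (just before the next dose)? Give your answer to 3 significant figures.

110 µg/L

k = ln 2 / 25.0 = 0.02773 hr⁻¹
Fraction remaining after one interval: e^(−kτ) = e^(−0.02773 × 12.0) = 0.7170
R = 1 / (1 − 0.7170) = 3.533
Css,max = 43.5 × 3.533 = 153.7 µg/L
Css,min = Css,max × e^(−kτ) = 153.7 × 0.7170 ≈ 110 µg/L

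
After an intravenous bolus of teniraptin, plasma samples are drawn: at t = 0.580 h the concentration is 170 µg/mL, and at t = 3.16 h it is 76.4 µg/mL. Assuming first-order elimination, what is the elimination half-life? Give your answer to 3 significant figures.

2.24 hours

k = ln(C₁/C₂) / (t₂ − t₁) = ln(170/76.4) / (3.16 − 0.580)
  = 0.7998 / 2.580 = 0.3100 h⁻¹
t½ = ln 2 / k = ln 2 / 0.3100 ≈ 2.24 hours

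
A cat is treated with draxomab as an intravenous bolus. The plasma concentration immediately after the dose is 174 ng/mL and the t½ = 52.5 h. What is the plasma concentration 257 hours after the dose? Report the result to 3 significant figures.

5.85 ng/mL

k = ln 2 / 52.5 = 0.01320 h⁻¹
C(t) = C₀ e^(−kt) = 174 × e^(−0.01320 × 257) = 174 × e^(−3.393) = 174 × 0.03360 ≈ 5.85 ng/mL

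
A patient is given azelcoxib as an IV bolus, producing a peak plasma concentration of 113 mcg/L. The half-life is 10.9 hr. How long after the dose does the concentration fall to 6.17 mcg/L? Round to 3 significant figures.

k = ln 2 / 10.9 = 0.06359 hr⁻¹
C(t) = C₀ e^(−kt)  ⇒  t = ln(C₀/C) / k
t = ln(113/6.17) / 0.06359 = 2.908 / 0.06359 ≈ 45.7 hours

45.7 hours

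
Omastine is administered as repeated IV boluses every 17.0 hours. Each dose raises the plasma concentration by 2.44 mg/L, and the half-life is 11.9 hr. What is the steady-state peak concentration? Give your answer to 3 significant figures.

k = ln 2 / 11.9 = 0.05825 hr⁻¹
Fraction remaining after one interval: e^(−kτ) = e^(−0.05825 × 17.0) = 0.3715
R = 1 / (1 − 0.3715) = 1.591
Css,max = 2.44 × 1.591 ≈ 3.88 mg/L

3.88 mg/L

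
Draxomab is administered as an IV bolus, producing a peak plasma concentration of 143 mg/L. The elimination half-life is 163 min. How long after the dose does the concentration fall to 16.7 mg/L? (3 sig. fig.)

505 minutes

k = ln 2 / 163 = 0.004252 min⁻¹
C(t) = C₀ e^(−kt)  ⇒  t = ln(C₀/C) / k
t = ln(143/16.7) / 0.004252 = 2.147 / 0.004252 ≈ 505 minutes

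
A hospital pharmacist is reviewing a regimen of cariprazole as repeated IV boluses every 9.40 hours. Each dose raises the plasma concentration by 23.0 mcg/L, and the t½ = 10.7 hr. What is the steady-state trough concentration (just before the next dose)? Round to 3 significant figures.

k = ln 2 / 10.7 = 0.06478 hr⁻¹
Fraction remaining after one interval: e^(−kτ) = e^(−0.06478 × 9.40) = 0.5439
R = 1 / (1 − 0.5439) = 2.193
Css,max = 23.0 × 2.193 = 50.43 mcg/L
Css,min = Css,max × e^(−kτ) = 50.43 × 0.5439 ≈ 27.4 mcg/L

27.4 mcg/L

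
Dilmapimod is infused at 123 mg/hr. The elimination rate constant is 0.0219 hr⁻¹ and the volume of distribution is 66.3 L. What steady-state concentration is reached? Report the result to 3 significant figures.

84.7 mg/L

CL = k · V = 0.0219 × 66.3 = 1.452 L/hr
Css = rate / CL = 123 / 1.452 ≈ 84.7 mg/L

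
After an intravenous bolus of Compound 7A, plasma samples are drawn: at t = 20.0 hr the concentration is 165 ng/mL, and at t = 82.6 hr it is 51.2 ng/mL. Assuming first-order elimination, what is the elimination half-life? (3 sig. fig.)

37.1 hours

k = ln(C₁/C₂) / (t₂ − t₁) = ln(165/51.2) / (82.6 − 20.0)
  = 1.170 / 62.60 = 0.01869 hr⁻¹
t½ = ln 2 / k = ln 2 / 0.01869 ≈ 37.1 hours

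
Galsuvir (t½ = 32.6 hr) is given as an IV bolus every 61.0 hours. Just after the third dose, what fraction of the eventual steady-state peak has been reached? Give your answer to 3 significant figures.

0.980

k = ln 2 / 32.6 = 0.02126 hr⁻¹
f_n = 1 − e^(−nkτ) = 1 − e^(−3 × 0.02126 × 61.0) = 1 − e^(−3.891) = 1 − 0.02043 ≈ 0.980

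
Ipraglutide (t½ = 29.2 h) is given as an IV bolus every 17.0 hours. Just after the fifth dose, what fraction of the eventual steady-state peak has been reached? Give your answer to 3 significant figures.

k = ln 2 / 29.2 = 0.02374 h⁻¹
f_n = 1 − e^(−nkτ) = 1 − e^(−5 × 0.02374 × 17.0) = 1 − e^(−2.018) = 1 − 0.1330 ≈ 0.867

0.867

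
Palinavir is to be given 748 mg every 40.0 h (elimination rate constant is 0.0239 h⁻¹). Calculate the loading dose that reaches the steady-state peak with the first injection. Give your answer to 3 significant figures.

1220 mg

Accumulation ratio R = 1 / (1 − e^(−kτ)) = 1 / (1 − e^(−0.02390×40.0)) = 1 / (1 − 0.3844) = 1.625
Loading dose = maintenance dose × R = 748 × 1.625 ≈ 1220 mg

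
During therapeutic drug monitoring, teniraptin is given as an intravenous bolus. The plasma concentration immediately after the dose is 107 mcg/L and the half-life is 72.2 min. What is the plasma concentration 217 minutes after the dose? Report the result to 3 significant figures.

k = ln 2 / 72.2 = 0.009600 min⁻¹
C(t) = C₀ e^(−kt) = 107 × e^(−0.009600 × 217) = 107 × e^(−2.083) = 107 × 0.1245 ≈ 13.3 mcg/L

13.3 mcg/L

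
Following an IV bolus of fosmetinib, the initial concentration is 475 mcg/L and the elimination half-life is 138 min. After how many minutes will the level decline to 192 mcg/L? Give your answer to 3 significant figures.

180 minutes

k = ln 2 / 138 = 0.005023 min⁻¹
C(t) = C₀ e^(−kt)  ⇒  t = ln(C₀/C) / k
t = ln(475/192) / 0.005023 = 0.9058 / 0.005023 ≈ 180 minutes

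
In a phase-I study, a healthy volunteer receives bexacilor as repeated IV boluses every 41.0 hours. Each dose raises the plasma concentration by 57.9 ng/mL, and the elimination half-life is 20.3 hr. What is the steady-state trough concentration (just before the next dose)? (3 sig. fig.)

19.0 ng/mL

k = ln 2 / 20.3 = 0.03415 hr⁻¹
Fraction remaining after one interval: e^(−kτ) = e^(−0.03415 × 41.0) = 0.2466
R = 1 / (1 − 0.2466) = 1.327
Css,max = 57.9 × 1.327 = 76.85 ng/mL
Css,min = Css,max × e^(−kτ) = 76.85 × 0.2466 ≈ 19.0 ng/mL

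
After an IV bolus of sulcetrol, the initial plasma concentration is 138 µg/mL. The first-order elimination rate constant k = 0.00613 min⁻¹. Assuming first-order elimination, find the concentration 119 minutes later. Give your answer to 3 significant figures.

66.5 µg/mL

C(t) = C₀ e^(−kt) = 138 × e^(−0.006130 × 119) = 138 × e^(−0.7295) = 138 × 0.4822 ≈ 66.5 µg/mL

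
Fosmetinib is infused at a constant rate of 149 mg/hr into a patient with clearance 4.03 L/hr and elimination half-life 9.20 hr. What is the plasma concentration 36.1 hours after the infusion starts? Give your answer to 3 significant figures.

Css = rate / CL = 149 / 4.03 = 36.97 µg/mL
k = ln 2 / 9.20 = 0.07534 hr⁻¹
C(t) = Css (1 − e^(−kt)) = 36.97 × (1 − e^(−2.720)) = 36.97 × 0.9341 ≈ 34.5 µg/mL

34.5 µg/mL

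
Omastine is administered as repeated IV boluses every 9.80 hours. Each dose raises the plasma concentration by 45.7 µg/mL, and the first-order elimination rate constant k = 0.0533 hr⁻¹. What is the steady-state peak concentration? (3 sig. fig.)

112 µg/mL

Fraction remaining after one interval: e^(−kτ) = e^(−0.05330 × 9.80) = 0.5931
R = 1 / (1 − 0.5931) = 2.458
Css,max = 45.7 × 2.458 ≈ 112 µg/mL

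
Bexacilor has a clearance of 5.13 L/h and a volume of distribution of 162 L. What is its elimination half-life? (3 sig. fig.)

k = CL / V = 5.13 / 162 = 0.03167 h⁻¹
t½ = ln 2 / k = ln 2 / 0.03167 ≈ 21.9 hours

21.9 hours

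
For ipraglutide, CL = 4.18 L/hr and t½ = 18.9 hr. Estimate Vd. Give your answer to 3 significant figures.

114 L

k = ln 2 / t½ = ln 2 / 18.9 = 0.03667 hr⁻¹
V = CL / k = 4.18 / 0.03667 ≈ 114 L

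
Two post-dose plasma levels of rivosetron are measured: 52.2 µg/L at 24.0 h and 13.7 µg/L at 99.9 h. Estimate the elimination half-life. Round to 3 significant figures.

39.3 hours

k = ln(C₁/C₂) / (t₂ − t₁) = ln(52.2/13.7) / (99.9 − 24.0)
  = 1.338 / 75.90 = 0.01762 h⁻¹
t½ = ln 2 / k = ln 2 / 0.01762 ≈ 39.3 hours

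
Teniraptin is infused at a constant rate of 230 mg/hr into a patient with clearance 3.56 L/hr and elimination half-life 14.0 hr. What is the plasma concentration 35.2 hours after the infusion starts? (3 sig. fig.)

Css = rate / CL = 230 / 3.56 = 64.61 µg/mL
k = ln 2 / 14.0 = 0.04951 hr⁻¹
C(t) = Css (1 − e^(−kt)) = 64.61 × (1 − e^(−1.743)) = 64.61 × 0.8250 ≈ 53.3 µg/mL

53.3 µg/mL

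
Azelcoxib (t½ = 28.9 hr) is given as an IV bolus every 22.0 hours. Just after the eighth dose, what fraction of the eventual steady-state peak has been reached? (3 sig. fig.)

k = ln 2 / 28.9 = 0.02398 hr⁻¹
f_n = 1 − e^(−nkτ) = 1 − e^(−8 × 0.02398 × 22.0) = 1 − e^(−4.221) = 1 − 0.01468 ≈ 0.985

0.985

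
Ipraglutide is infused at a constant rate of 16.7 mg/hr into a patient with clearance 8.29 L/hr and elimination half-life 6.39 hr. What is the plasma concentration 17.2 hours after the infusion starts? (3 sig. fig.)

1.70 mg/L

Css = rate / CL = 16.7 / 8.29 = 2.014 mg/L
k = ln 2 / 6.39 = 0.1085 hr⁻¹
C(t) = Css (1 − e^(−kt)) = 2.014 × (1 − e^(−1.866)) = 2.014 × 0.8452 ≈ 1.70 mg/L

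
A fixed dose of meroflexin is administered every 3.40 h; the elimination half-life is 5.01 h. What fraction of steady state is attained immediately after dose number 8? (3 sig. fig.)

0.977

k = ln 2 / 5.01 = 0.1384 h⁻¹
f_n = 1 − e^(−nkτ) = 1 − e^(−8 × 0.1384 × 3.40) = 1 − e^(−3.763) = 1 − 0.02321 ≈ 0.977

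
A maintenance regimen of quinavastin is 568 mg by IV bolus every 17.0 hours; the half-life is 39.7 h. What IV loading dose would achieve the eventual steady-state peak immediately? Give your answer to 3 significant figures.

2210 mg

k = ln 2 / 39.7 = 0.01746 h⁻¹
Accumulation ratio R = 1 / (1 − e^(−kτ)) = 1 / (1 − e^(−0.01746×17.0)) = 1 / (1 − 0.7432) = 3.894
Loading dose = maintenance dose × R = 568 × 3.894 ≈ 2210 mg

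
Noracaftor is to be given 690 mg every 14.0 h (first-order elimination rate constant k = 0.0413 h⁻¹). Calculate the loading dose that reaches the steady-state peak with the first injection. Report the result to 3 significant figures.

1570 mg

Accumulation ratio R = 1 / (1 − e^(−kτ)) = 1 / (1 − e^(−0.04130×14.0)) = 1 / (1 − 0.5609) = 2.277
Loading dose = maintenance dose × R = 690 × 2.277 ≈ 1570 mg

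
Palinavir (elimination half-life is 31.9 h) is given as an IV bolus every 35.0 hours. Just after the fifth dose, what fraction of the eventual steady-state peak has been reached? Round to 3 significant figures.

k = ln 2 / 31.9 = 0.02173 h⁻¹
f_n = 1 − e^(−nkτ) = 1 − e^(−5 × 0.02173 × 35.0) = 1 − e^(−3.803) = 1 − 0.02231 ≈ 0.978

0.978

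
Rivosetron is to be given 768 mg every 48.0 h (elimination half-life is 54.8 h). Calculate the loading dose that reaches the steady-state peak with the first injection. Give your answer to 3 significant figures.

k = ln 2 / 54.8 = 0.01265 h⁻¹
Accumulation ratio R = 1 / (1 − e^(−kτ)) = 1 / (1 − e^(−0.01265×48.0)) = 1 / (1 − 0.5449) = 2.197
Loading dose = maintenance dose × R = 768 × 2.197 ≈ 1690 mg

1690 mg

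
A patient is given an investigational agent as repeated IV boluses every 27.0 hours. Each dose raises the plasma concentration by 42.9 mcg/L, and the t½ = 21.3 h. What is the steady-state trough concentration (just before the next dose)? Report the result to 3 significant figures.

k = ln 2 / 21.3 = 0.03254 h⁻¹
Fraction remaining after one interval: e^(−kτ) = e^(−0.03254 × 27.0) = 0.4153
R = 1 / (1 − 0.4153) = 1.710
Css,max = 42.9 × 1.710 = 73.38 mcg/L
Css,min = Css,max × e^(−kτ) = 73.38 × 0.4153 ≈ 30.5 mcg/L

30.5 mcg/L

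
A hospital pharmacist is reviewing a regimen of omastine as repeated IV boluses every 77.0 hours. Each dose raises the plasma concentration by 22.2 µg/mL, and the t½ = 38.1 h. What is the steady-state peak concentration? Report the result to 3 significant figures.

k = ln 2 / 38.1 = 0.01819 h⁻¹
Fraction remaining after one interval: e^(−kτ) = e^(−0.01819 × 77.0) = 0.2464
R = 1 / (1 − 0.2464) = 1.327
Css,max = 22.2 × 1.327 ≈ 29.5 µg/mL

29.5 µg/mL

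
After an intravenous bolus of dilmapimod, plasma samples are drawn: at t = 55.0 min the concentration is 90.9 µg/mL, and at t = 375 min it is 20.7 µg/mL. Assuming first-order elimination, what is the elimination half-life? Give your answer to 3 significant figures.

k = ln(C₁/C₂) / (t₂ − t₁) = ln(90.9/20.7) / (375 − 55.0)
  = 1.480 / 320.0 = 0.004624 min⁻¹
t½ = ln 2 / k = ln 2 / 0.004624 ≈ 150 minutes

150 minutes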